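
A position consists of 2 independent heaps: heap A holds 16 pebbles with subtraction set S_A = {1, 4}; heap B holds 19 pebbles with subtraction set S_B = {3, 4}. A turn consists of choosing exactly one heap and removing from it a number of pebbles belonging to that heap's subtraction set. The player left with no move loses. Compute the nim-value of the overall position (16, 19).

Heap A, S = {1, 4}:
n :  0  1  2  3  4  5  6  7  8  9 10 11 12 13 14 15 16
G :  0  1  0  1  2  0  1  0  1  2  0  1  0  1  2  0  1
G_A(16) = 1.
Heap B, S = {3, 4}:
G(0) = 0
G(1) = mex{} = 0
G(2) = mex{} = 0
G(3) = mex{0} = 1
G(4) = mex{0,0} = 1
G(5) = mex{0,0} = 1
G(6) = mex{1,0} = 2
G(7) = mex{1,1} = 0
G(8) = mex{1,1} = 0
G(9) = mex{2,1} = 0
G(10) = mex{0,2} = 1
G(11) = mex{0,0} = 1
G(12) = mex{0,0} = 1
G(13) = mex{1,0} = 2
G(14) = mex{1,1} = 0
G(15) = mex{1,1} = 0
G(16) = mex{2,1} = 0
G(17) = mex{0,2} = 1
G(18) = mex{0,0} = 1
G(19) = mex{0,0} = 1
G_B(19) = 1.
Combined Grundy value = 1 ⊕ 1 = 0.

0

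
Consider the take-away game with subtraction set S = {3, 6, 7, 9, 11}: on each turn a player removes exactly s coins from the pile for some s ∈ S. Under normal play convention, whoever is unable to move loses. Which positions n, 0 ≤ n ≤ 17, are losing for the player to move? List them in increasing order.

0, 1, 2, 14, 15, 16

n :  0  1  2  3  4  5  6  7  8  9 10 11 12 13 14 15 16 17
G :  0  0  0  1  1  1  2  2  2  3  3  3  4  4  0  0  0  1
P-positions are exactly the n with G(n) = 0.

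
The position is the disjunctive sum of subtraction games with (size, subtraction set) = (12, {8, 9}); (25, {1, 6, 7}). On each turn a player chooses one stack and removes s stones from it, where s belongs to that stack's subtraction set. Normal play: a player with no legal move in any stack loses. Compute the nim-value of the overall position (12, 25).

0

Stack A, S = {8, 9}:
G(0) = 0
G(1) = mex{} = 0
G(2) = mex{} = 0
G(3) = mex{} = 0
G(4) = mex{} = 0
G(5) = mex{} = 0
G(6) = mex{} = 0
G(7) = mex{} = 0
G(8) = mex{0} = 1
G(9) = mex{0,0} = 1
G(10) = mex{0,0} = 1
G(11) = mex{0,0} = 1
G(12) = mex{0,0} = 1
G_A(12) = 1.
Stack B, S = {1, 6, 7}:
n :  0  1  2  3  4  5  6  7  8  9 10 11 12 13 14 15 16 17 18 19 20 21 22 23 24 25
G :  0  1  0  1  0  1  2  3  2  3  2  3  0  1  0  1  0  1  2  3  2  3  2  3  0  1
G_B(25) = 1.
Combined Grundy value = 1 ⊕ 1 = 0.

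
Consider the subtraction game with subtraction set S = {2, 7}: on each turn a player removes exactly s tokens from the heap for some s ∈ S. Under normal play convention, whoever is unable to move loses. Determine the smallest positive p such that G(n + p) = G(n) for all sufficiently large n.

9

n :  0  1  2  3  4  5  6  7  8  9 10 11 12 13 14 15 16 17 18 19
G :  0  0  1  1  0  0  1  1  2  0  0  1  1  0  0  1  1  2  0  0
G(n+9) = G(n) holds for n = 0,…,6 (a full window of length max(S) = 7), so the sequence is purely periodic with period 9.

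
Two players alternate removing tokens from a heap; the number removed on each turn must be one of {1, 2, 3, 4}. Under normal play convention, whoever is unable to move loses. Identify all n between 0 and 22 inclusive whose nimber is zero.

0, 5, 10, 15, 20

n :  0  1  2  3  4  5  6  7  8  9 10 11 12 13 14 15 16 17 18 19 20 21 22
G :  0  1  2  3  4  0  1  2  3  4  0  1  2  3  4  0  1  2  3  4  0  1  2
P-positions are exactly the n with G(n) = 0.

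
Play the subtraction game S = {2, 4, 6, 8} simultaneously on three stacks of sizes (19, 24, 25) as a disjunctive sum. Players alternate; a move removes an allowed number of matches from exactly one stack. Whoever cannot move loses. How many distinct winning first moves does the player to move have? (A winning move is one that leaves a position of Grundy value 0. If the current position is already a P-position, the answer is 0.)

1

All stacks use S = {2, 4, 6, 8}:
G(0) = 0
G(1) = mex{} = 0
G(2) = mex{0} = 1
G(3) = mex{0} = 1
G(4) = mex{1,0} = 2
G(5) = mex{1,0} = 2
G(6) = mex{2,1,0} = 3
G(7) = mex{2,1,0} = 3
G(8) = mex{3,2,1,0} = 4
G(9) = mex{3,2,1,0} = 4
G(10) = mex{4,3,2,1} = 0
G(11) = mex{4,3,2,1} = 0
G(12) = mex{0,4,3,2} = 1
G(13) = mex{0,4,3,2} = 1
G(14) = mex{1,0,4,3} = 2
G(15) = mex{1,0,4,3} = 2
G(16) = mex{2,1,0,4} = 3
G(17) = mex{2,1,0,4} = 3
G(18) = mex{3,2,1,0} = 4
G(19) = mex{3,2,1,0} = 4
G(20) = mex{4,3,2,1} = 0
G(21) = mex{4,3,2,1} = 0
G(22) = mex{0,4,3,2} = 1
G(23) = mex{0,4,3,2} = 1
G(24) = mex{1,0,4,3} = 2
G(25) = mex{1,0,4,3} = 2
Stack A: G(19) = 4.
Stack B: G(24) = 2.
Stack C: G(25) = 2.
Combined Grundy value = 4 ⊕ 2 ⊕ 2 = 4.
A winning move leaves total XOR = 0, i.e. changes one component's Grundy value g to g ⊕ X where X is the current total.
Stack A: need g' = 4⊕4 = 0. Options: 19−2→G=3, 19−4→G=2, 19−6→G=1, 19−8→G=0. Hits: 1.
Stack B: need g' = 2⊕4 = 6. Options: 24−2→G=1, 24−4→G=0, 24−6→G=4, 24−8→G=3. Hits: 0.
Stack C: need g' = 2⊕4 = 6. Options: 25−2→G=1, 25−4→G=0, 25−6→G=4, 25−8→G=3. Hits: 0.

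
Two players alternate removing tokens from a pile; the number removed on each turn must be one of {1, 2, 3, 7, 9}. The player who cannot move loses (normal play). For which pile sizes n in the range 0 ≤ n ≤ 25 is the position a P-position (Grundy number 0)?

0, 4, 8, 12, 16, 20, 24

G(0) = 0
G(1) = mex{0} = 1
G(2) = mex{1,0} = 2
G(3) = mex{2,1,0} = 3
G(4) = mex{3,2,1} = 0
G(5) = mex{0,3,2} = 1
G(6) = mex{1,0,3} = 2
G(7) = mex{2,1,0,0} = 3
G(8) = mex{3,2,1,1} = 0
G(9) = mex{0,3,2,2,0} = 1
G(10) = mex{1,0,3,3,1} = 2
G(11) = mex{2,1,0,0,2} = 3
G(12) = mex{3,2,1,1,3} = 0
G(13) = mex{0,3,2,2,0} = 1
G(14) = mex{1,0,3,3,1} = 2
G(15) = mex{2,1,0,0,2} = 3
G(16) = mex{3,2,1,1,3} = 0
G(17) = mex{0,3,2,2,0} = 1
G(18) = mex{1,0,3,3,1} = 2
G(19) = mex{2,1,0,0,2} = 3
G(20) = mex{3,2,1,1,3} = 0
G(21) = mex{0,3,2,2,0} = 1
G(22) = mex{1,0,3,3,1} = 2
G(23) = mex{2,1,0,0,2} = 3
G(24) = mex{3,2,1,1,3} = 0
G(25) = mex{0,3,2,2,0} = 1
P-positions are exactly the n with G(n) = 0.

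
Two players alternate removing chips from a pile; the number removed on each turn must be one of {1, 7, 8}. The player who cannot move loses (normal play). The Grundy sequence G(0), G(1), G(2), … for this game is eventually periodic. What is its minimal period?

15

G(0) = 0
G(1) = mex{0} = 1
G(2) = mex{1} = 0
G(3) = mex{0} = 1
G(4) = mex{1} = 0
G(5) = mex{0} = 1
G(6) = mex{1} = 0
G(7) = mex{0,0} = 1
G(8) = mex{1,1,0} = 2
G(9) = mex{2,0,1} = 3
G(10) = mex{3,1,0} = 2
G(11) = mex{2,0,1} = 3
G(12) = mex{3,1,0} = 2
G(13) = mex{2,0,1} = 3
G(14) = mex{3,1,0} = 2
G(15) = mex{2,2,1} = 0
G(16) = mex{0,3,2} = 1
G(17) = mex{1,2,3} = 0
G(18) = mex{0,3,2} = 1
G(19) = mex{1,2,3} = 0
G(20) = mex{0,3,2} = 1
G(21) = mex{1,2,3} = 0
G(22) = mex{0,0,2} = 1
G(23) = mex{1,1,0} = 2
G(24) = mex{2,0,1} = 3
G(25) = mex{3,1,0} = 2
G(26) = mex{2,0,1} = 3
G(27) = mex{3,1,0} = 2
G(28) = mex{2,0,1} = 3
G(29) = mex{3,1,0} = 2
G(30) = mex{2,2,1} = 0
G(31) = mex{0,3,2} = 1
G(n+15) = G(n) holds for n = 0,…,7 (a full window of length max(S) = 8), so the sequence is purely periodic with period 15.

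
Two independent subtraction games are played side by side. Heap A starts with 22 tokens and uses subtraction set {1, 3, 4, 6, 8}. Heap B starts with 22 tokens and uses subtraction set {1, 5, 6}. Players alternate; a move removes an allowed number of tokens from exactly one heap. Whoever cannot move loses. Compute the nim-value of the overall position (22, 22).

Heap A, S = {1, 3, 4, 6, 8}:
G(0) = 0
G(1) = mex{0} = 1
G(2) = mex{1} = 0
G(3) = mex{0,0} = 1
G(4) = mex{1,1,0} = 2
G(5) = mex{2,0,1} = 3
G(6) = mex{3,1,0,0} = 2
G(7) = mex{2,2,1,1} = 0
G(8) = mex{0,3,2,0,0} = 1
G(9) = mex{1,2,3,1,1} = 0
G(10) = mex{0,0,2,2,0} = 1
G(11) = mex{1,1,0,3,1} = 2
G(12) = mex{2,0,1,2,2} = 3
G(13) = mex{3,1,0,0,3} = 2
G(14) = mex{2,2,1,1,2} = 0
G(15) = mex{0,3,2,0,0} = 1
G(16) = mex{1,2,3,1,1} = 0
G(17) = mex{0,0,2,2,0} = 1
G(18) = mex{1,1,0,3,1} = 2
G(19) = mex{2,0,1,2,2} = 3
G(20) = mex{3,1,0,0,3} = 2
G(21) = mex{2,2,1,1,2} = 0
G(22) = mex{0,3,2,0,0} = 1
G_A(22) = 1.
Heap B, S = {1, 5, 6}:
n :  0  1  2  3  4  5  6  7  8  9 10 11 12 13 14 15 16 17 18 19 20 21 22
G :  0  1  0  1  0  1  2  3  2  3  2  0  1  0  1  0  1  2  3  2  3  2  0
G_B(22) = 0.
Combined Grundy value = 1 ⊕ 0 = 1.

1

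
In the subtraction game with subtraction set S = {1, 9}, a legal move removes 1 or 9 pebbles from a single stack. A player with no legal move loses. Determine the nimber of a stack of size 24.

0

G(0) = 0
G(1) = mex{0} = 1
G(2) = mex{1} = 0
G(3) = mex{0} = 1
G(4) = mex{1} = 0
G(5) = mex{0} = 1
G(6) = mex{1} = 0
G(7) = mex{0} = 1
G(8) = mex{1} = 0
G(9) = mex{0,0} = 1
G(10) = mex{1,1} = 0
G(11) = mex{0,0} = 1
G(12) = mex{1,1} = 0
G(13) = mex{0,0} = 1
G(14) = mex{1,1} = 0
G(15) = mex{0,0} = 1
G(16) = mex{1,1} = 0
G(17) = mex{0,0} = 1
G(18) = mex{1,1} = 0
G(19) = mex{0,0} = 1
G(20) = mex{1,1} = 0
G(21) = mex{0,0} = 1
G(22) = mex{1,1} = 0
G(23) = mex{0,0} = 1
G(24) = mex{1,1} = 0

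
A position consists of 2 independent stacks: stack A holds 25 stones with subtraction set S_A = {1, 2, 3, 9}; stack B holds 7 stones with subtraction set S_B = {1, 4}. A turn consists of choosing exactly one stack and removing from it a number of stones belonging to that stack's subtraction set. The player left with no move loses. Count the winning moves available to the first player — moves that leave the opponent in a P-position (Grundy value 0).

4

Stack A, S = {1, 2, 3, 9}:
n :  0  1  2  3  4  5  6  7  8  9 10 11 12 13 14 15 16 17 18 19 20 21 22 23 24 25
G :  0  1  2  3  0  1  2  3  0  1  2  3  0  1  2  3  0  1  2  3  0  1  2  3  0  1
G_A(25) = 1.
Stack B, S = {1, 4}:
G(0) = 0
G(1) = mex{0} = 1
G(2) = mex{1} = 0
G(3) = mex{0} = 1
G(4) = mex{1,0} = 2
G(5) = mex{2,1} = 0
G(6) = mex{0,0} = 1
G(7) = mex{1,1} = 0
G_B(7) = 0.
Combined Grundy value = 1 ⊕ 0 = 1.
A winning move leaves total XOR = 0, i.e. changes one component's Grundy value g to g ⊕ X where X is the current total.
Stack A: need g' = 1⊕1 = 0. Options: 25−1→G=0, 25−2→G=3, 25−3→G=2, 25−9→G=0. Hits: 2.
Stack B: need g' = 0⊕1 = 1. Options: 7−1→G=1, 7−4→G=1. Hits: 2.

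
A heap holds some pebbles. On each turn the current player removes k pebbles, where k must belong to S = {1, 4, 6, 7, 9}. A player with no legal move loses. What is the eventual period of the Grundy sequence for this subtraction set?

13

G(0) = 0
G(1) = mex{0} = 1
G(2) = mex{1} = 0
G(3) = mex{0} = 1
G(4) = mex{1,0} = 2
G(5) = mex{2,1} = 0
G(6) = mex{0,0,0} = 1
G(7) = mex{1,1,1,0} = 2
G(8) = mex{2,2,0,1} = 3
G(9) = mex{3,0,1,0,0} = 2
G(10) = mex{2,1,2,1,1} = 0
G(11) = mex{0,2,0,2,0} = 1
G(12) = mex{1,3,1,0,1} = 2
G(13) = mex{2,2,2,1,2} = 0
G(14) = mex{0,0,3,2,0} = 1
G(15) = mex{1,1,2,3,1} = 0
G(16) = mex{0,2,0,2,2} = 1
G(17) = mex{1,0,1,0,3} = 2
G(18) = mex{2,1,2,1,2} = 0
G(19) = mex{0,0,0,2,0} = 1
G(20) = mex{1,1,1,0,1} = 2
G(21) = mex{2,2,0,1,2} = 3
G(22) = mex{3,0,1,0,0} = 2
G(23) = mex{2,1,2,1,1} = 0
G(24) = mex{0,2,0,2,0} = 1
G(25) = mex{1,3,1,0,1} = 2
G(26) = mex{2,2,2,1,2} = 0
G(27) = mex{0,0,3,2,0} = 1
G(n+13) = G(n) holds for n = 0,…,8 (a full window of length max(S) = 9), so the sequence is purely periodic with period 13.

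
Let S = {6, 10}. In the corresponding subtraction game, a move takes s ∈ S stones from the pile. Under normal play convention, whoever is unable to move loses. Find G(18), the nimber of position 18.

n :  0  1  2  3  4  5  6  7  8  9 10 11 12 13 14 15 16 17 18
G :  0  0  0  0  0  0  1  1  1  1  1  1  2  2  2  2  0  0  0

0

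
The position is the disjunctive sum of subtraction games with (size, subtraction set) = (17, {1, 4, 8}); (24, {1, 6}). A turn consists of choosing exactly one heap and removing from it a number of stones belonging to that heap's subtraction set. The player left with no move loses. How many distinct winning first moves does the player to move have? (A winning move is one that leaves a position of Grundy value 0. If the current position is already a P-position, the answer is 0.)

3

Heap A, S = {1, 4, 8}:
n :  0  1  2  3  4  5  6  7  8  9 10 11 12 13 14 15 16 17
G :  0  1  0  1  2  0  1  0  1  2  3  2  0  1  0  1  2  0
G_A(17) = 0.
Heap B, S = {1, 6}:
n :  0  1  2  3  4  5  6  7  8  9 10 11 12 13 14 15 16 17 18 19 20 21 22 23 24
G :  0  1  0  1  0  1  2  0  1  0  1  0  1  2  0  1  0  1  0  1  2  0  1  0  1
G_B(24) = 1.
Combined Grundy value = 0 ⊕ 1 = 1.
A winning move leaves total XOR = 0, i.e. changes one component's Grundy value g to g ⊕ X where X is the current total.
Heap A: need g' = 0⊕1 = 1. Options: 17−1→G=2, 17−4→G=1, 17−8→G=2. Hits: 1.
Heap B: need g' = 1⊕1 = 0. Options: 24−1→G=0, 24−6→G=0. Hits: 2.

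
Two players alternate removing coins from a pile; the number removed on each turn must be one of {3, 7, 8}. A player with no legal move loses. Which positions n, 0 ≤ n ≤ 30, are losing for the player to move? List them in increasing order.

G(0) = 0
G(1) = mex{} = 0
G(2) = mex{} = 0
G(3) = mex{0} = 1
G(4) = mex{0} = 1
G(5) = mex{0} = 1
G(6) = mex{1} = 0
G(7) = mex{1,0} = 2
G(8) = mex{1,0,0} = 2
G(9) = mex{0,0,0} = 1
G(10) = mex{2,1,0} = 3
G(11) = mex{2,1,1} = 0
G(12) = mex{1,1,1} = 0
G(13) = mex{3,0,1} = 2
G(14) = mex{0,2,0} = 1
G(15) = mex{0,2,2} = 1
G(16) = mex{2,1,2} = 0
G(17) = mex{1,3,1} = 0
G(18) = mex{1,0,3} = 2
G(19) = mex{0,0,0} = 1
G(20) = mex{0,2,0} = 1
G(21) = mex{2,1,2} = 0
G(22) = mex{1,1,1} = 0
G(23) = mex{1,0,1} = 2
G(24) = mex{0,0,0} = 1
G(25) = mex{0,2,0} = 1
G(26) = mex{2,1,2} = 0
G(27) = mex{1,1,1} = 0
G(28) = mex{1,0,1} = 2
G(29) = mex{0,0,0} = 1
G(30) = mex{0,2,0} = 1
P-positions are exactly the n with G(n) = 0.

0, 1, 2, 6, 11, 12, 16, 17, 21, 22, 26, 27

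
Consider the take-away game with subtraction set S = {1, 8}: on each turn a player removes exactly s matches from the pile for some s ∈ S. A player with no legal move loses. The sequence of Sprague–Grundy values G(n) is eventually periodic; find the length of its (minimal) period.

n :  0  1  2  3  4  5  6  7  8  9 10 11 12 13 14 15 16 17 18 19
G :  0  1  0  1  0  1  0  1  2  0  1  0  1  0  1  0  1  2  0  1
G(n+9) = G(n) holds for n = 0,…,7 (a full window of length max(S) = 8), so the sequence is purely periodic with period 9.

9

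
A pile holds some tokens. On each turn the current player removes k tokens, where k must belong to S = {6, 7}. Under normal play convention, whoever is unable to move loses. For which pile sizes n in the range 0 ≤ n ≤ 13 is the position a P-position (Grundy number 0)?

0, 1, 2, 3, 4, 5, 13

n :  0  1  2  3  4  5  6  7  8  9 10 11 12 13
G :  0  0  0  0  0  0  1  1  1  1  1  1  2  0
P-positions are exactly the n with G(n) = 0.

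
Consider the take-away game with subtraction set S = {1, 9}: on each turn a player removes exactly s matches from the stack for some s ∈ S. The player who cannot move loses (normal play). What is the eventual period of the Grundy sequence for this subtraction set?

G(0) = 0
G(1) = mex{0} = 1
G(2) = mex{1} = 0
G(3) = mex{0} = 1
G(4) = mex{1} = 0
G(5) = mex{0} = 1
G(6) = mex{1} = 0
G(7) = mex{0} = 1
G(8) = mex{1} = 0
G(9) = mex{0,0} = 1
G(10) = mex{1,1} = 0
G(11) = mex{0,0} = 1
G(12) = mex{1,1} = 0
G(13) = mex{0,0} = 1
G(14) = mex{1,1} = 0
G(n+2) = G(n) holds for n = 0,…,8 (a full window of length max(S) = 9), so the sequence is purely periodic with period 2.

2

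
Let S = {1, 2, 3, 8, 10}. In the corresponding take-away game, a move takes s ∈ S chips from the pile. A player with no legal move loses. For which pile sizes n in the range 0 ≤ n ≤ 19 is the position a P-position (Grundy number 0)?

G(0) = 0
G(1) = mex{0} = 1
G(2) = mex{1,0} = 2
G(3) = mex{2,1,0} = 3
G(4) = mex{3,2,1} = 0
G(5) = mex{0,3,2} = 1
G(6) = mex{1,0,3} = 2
G(7) = mex{2,1,0} = 3
G(8) = mex{3,2,1,0} = 4
G(9) = mex{4,3,2,1} = 0
G(10) = mex{0,4,3,2,0} = 1
G(11) = mex{1,0,4,3,1} = 2
G(12) = mex{2,1,0,0,2} = 3
G(13) = mex{3,2,1,1,3} = 0
G(14) = mex{0,3,2,2,0} = 1
G(15) = mex{1,0,3,3,1} = 2
G(16) = mex{2,1,0,4,2} = 3
G(17) = mex{3,2,1,0,3} = 4
G(18) = mex{4,3,2,1,4} = 0
G(19) = mex{0,4,3,2,0} = 1
P-positions are exactly the n with G(n) = 0.

0, 4, 9, 13, 18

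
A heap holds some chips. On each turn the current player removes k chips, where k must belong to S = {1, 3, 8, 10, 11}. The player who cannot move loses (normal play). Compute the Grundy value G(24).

0

n :  0  1  2  3  4  5  6  7  8  9 10 11 12 13 14 15 16 17 18 19 20 21 22 23 24
G :  0  1  0  1  0  1  0  1  2  3  2  3  2  3  2  3  4  5  0  1  0  1  0  1  0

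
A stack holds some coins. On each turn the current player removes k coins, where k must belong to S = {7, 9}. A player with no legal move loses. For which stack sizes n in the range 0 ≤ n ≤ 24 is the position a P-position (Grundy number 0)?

n :  0  1  2  3  4  5  6  7  8  9 10 11 12 13 14 15 16 17 18 19 20 21 22 23 24
G :  0  0  0  0  0  0  0  1  1  1  1  1  1  1  2  2  0  0  0  0  0  0  0  1  1
P-positions are exactly the n with G(n) = 0.

0, 1, 2, 3, 4, 5, 6, 16, 17, 18, 19, 20, 21, 22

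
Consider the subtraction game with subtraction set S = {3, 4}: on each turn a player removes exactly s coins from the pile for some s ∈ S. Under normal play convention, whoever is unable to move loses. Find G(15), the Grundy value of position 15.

0

G(0) = 0
G(1) = mex{} = 0
G(2) = mex{} = 0
G(3) = mex{0} = 1
G(4) = mex{0,0} = 1
G(5) = mex{0,0} = 1
G(6) = mex{1,0} = 2
G(7) = mex{1,1} = 0
G(8) = mex{1,1} = 0
G(9) = mex{2,1} = 0
G(10) = mex{0,2} = 1
G(11) = mex{0,0} = 1
G(12) = mex{0,0} = 1
G(13) = mex{1,0} = 2
G(14) = mex{1,1} = 0
G(15) = mex{1,1} = 0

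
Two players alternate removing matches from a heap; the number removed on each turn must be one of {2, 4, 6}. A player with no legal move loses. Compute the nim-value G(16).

0

G(0) = 0
G(1) = mex{} = 0
G(2) = mex{0} = 1
G(3) = mex{0} = 1
G(4) = mex{1,0} = 2
G(5) = mex{1,0} = 2
G(6) = mex{2,1,0} = 3
G(7) = mex{2,1,0} = 3
G(8) = mex{3,2,1} = 0
G(9) = mex{3,2,1} = 0
G(10) = mex{0,3,2} = 1
G(11) = mex{0,3,2} = 1
G(12) = mex{1,0,3} = 2
G(13) = mex{1,0,3} = 2
G(14) = mex{2,1,0} = 3
G(15) = mex{2,1,0} = 3
G(16) = mex{3,2,1} = 0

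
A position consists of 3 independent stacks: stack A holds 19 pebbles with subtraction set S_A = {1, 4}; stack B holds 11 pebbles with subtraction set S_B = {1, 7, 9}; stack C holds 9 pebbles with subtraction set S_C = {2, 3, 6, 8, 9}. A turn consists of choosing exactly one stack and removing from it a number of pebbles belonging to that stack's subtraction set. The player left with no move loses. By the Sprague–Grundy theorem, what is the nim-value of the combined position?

Stack A, S = {1, 4}:
n :  0  1  2  3  4  5  6  7  8  9 10 11 12 13 14 15 16 17 18 19
G :  0  1  0  1  2  0  1  0  1  2  0  1  0  1  2  0  1  0  1  2
G_A(19) = 2.
Stack B, S = {1, 7, 9}:
n :  0  1  2  3  4  5  6  7  8  9 10 11
G :  0  1  0  1  0  1  0  1  0  1  0  1
G_B(11) = 1.
Stack C, S = {2, 3, 6, 8, 9}:
n : 0 1 2 3 4 5 6 7 8 9
G : 0 0 1 1 2 0 3 1 2 2
G_C(9) = 2.
Combined Grundy value = 2 ⊕ 1 ⊕ 2 = 1.

1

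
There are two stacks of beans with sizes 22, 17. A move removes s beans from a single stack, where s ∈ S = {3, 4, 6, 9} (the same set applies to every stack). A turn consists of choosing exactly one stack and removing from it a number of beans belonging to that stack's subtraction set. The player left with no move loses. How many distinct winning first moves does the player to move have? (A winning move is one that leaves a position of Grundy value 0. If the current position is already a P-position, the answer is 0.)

2

All stacks use S = {3, 4, 6, 9}:
n :  0  1  2  3  4  5  6  7  8  9 10 11 12 13 14 15 16 17 18 19 20 21 22
G :  0  0  0  1  1  1  2  2  2  3  3  3  0  0  0  1  1  1  2  2  2  3  3
Stack A: G(22) = 3.
Stack B: G(17) = 1.
Combined Grundy value = 3 ⊕ 1 = 2.
A winning move leaves total XOR = 0, i.e. changes one component's Grundy value g to g ⊕ X where X is the current total.
Stack A: need g' = 3⊕2 = 1. Options: 22−3→G=2, 22−4→G=2, 22−6→G=1, 22−9→G=0. Hits: 1.
Stack B: need g' = 1⊕2 = 3. Options: 17−3→G=0, 17−4→G=0, 17−6→G=3, 17−9→G=2. Hits: 1.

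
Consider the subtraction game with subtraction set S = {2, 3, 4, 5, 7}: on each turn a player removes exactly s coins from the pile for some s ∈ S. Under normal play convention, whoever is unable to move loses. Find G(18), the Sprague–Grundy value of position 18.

0

n :  0  1  2  3  4  5  6  7  8  9 10 11 12 13 14 15 16 17 18
G :  0  0  1  1  2  2  3  3  4  0  0  1  1  2  2  3  3  4  0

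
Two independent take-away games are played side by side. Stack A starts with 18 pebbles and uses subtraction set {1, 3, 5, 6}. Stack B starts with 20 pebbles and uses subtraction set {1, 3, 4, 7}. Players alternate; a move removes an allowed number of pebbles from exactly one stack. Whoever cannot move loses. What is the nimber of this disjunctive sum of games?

1

Stack A, S = {1, 3, 5, 6}:
G(0) = 0
G(1) = mex{0} = 1
G(2) = mex{1} = 0
G(3) = mex{0,0} = 1
G(4) = mex{1,1} = 0
G(5) = mex{0,0,0} = 1
G(6) = mex{1,1,1,0} = 2
G(7) = mex{2,0,0,1} = 3
G(8) = mex{3,1,1,0} = 2
G(9) = mex{2,2,0,1} = 3
G(10) = mex{3,3,1,0} = 2
G(11) = mex{2,2,2,1} = 0
G(12) = mex{0,3,3,2} = 1
G(13) = mex{1,2,2,3} = 0
G(14) = mex{0,0,3,2} = 1
G(15) = mex{1,1,2,3} = 0
G(16) = mex{0,0,0,2} = 1
G(17) = mex{1,1,1,0} = 2
G(18) = mex{2,0,0,1} = 3
G_A(18) = 3.
Stack B, S = {1, 3, 4, 7}:
n :  0  1  2  3  4  5  6  7  8  9 10 11 12 13 14 15 16 17 18 19 20
G :  0  1  0  1  2  3  2  3  0  1  0  1  2  3  2  3  0  1  0  1  2
G_B(20) = 2.
Combined Grundy value = 3 ⊕ 2 = 1.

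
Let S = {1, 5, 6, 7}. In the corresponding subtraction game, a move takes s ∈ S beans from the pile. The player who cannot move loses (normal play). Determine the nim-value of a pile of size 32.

G(0) = 0
G(1) = mex{0} = 1
G(2) = mex{1} = 0
G(3) = mex{0} = 1
G(4) = mex{1} = 0
G(5) = mex{0,0} = 1
G(6) = mex{1,1,0} = 2
G(7) = mex{2,0,1,0} = 3
G(8) = mex{3,1,0,1} = 2
G(9) = mex{2,0,1,0} = 3
G(10) = mex{3,1,0,1} = 2
G(11) = mex{2,2,1,0} = 3
G(12) = mex{3,3,2,1} = 0
G(13) = mex{0,2,3,2} = 1
G(14) = mex{1,3,2,3} = 0
G(15) = mex{0,2,3,2} = 1
G(16) = mex{1,3,2,3} = 0
G(17) = mex{0,0,3,2} = 1
G(18) = mex{1,1,0,3} = 2
G(19) = mex{2,0,1,0} = 3
G(20) = mex{3,1,0,1} = 2
G(21) = mex{2,0,1,0} = 3
G(22) = mex{3,1,0,1} = 2
G(23) = mex{2,2,1,0} = 3
G(24) = mex{3,3,2,1} = 0
G(25) = mex{0,2,3,2} = 1
G(26) = mex{1,3,2,3} = 0
G(27) = mex{0,2,3,2} = 1
G(28) = mex{1,3,2,3} = 0
G(29) = mex{0,0,3,2} = 1
G(30) = mex{1,1,0,3} = 2
G(31) = mex{2,0,1,0} = 3
G(32) = mex{3,1,0,1} = 2

2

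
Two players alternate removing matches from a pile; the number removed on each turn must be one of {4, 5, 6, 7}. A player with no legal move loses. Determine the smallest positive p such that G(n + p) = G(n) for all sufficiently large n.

11

n :  0  1  2  3  4  5  6  7  8  9 10 11 12 13 14 15 16 17 18 19 20 21 22 23
G :  0  0  0  0  1  1  1  1  2  2  2  0  0  0  0  1  1  1  1  2  2  2  0  0
G(n+11) = G(n) holds for n = 0,…,6 (a full window of length max(S) = 7), so the sequence is purely periodic with period 11.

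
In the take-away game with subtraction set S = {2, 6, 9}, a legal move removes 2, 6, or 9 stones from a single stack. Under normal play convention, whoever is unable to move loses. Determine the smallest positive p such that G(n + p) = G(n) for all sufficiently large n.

n :  0  1  2  3  4  5  6  7  8  9 10 11 12 13 14 15 16 17 18 19 20 21 22 23 24 25 26 27 28 29 30 31
G :  0  0  1  1  0  0  1  1  0  2  1  3  0  2  1  0  0  1  1  0  0  1  1  0  2  1  3  0  2  1  0  0
G(n+15) = G(n) holds for n = 0,…,8 (a full window of length max(S) = 9), so the sequence is purely periodic with period 15.

15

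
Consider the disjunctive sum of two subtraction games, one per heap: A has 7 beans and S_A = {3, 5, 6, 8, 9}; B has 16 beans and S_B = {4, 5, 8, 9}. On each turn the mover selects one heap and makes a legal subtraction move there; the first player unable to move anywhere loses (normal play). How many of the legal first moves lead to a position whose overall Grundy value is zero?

Heap A, S = {3, 5, 6, 8, 9}:
G(0) = 0
G(1) = mex{} = 0
G(2) = mex{} = 0
G(3) = mex{0} = 1
G(4) = mex{0} = 1
G(5) = mex{0,0} = 1
G(6) = mex{1,0,0} = 2
G(7) = mex{1,0,0} = 2
G_A(7) = 2.
Heap B, S = {4, 5, 8, 9}:
G(0) = 0
G(1) = mex{} = 0
G(2) = mex{} = 0
G(3) = mex{} = 0
G(4) = mex{0} = 1
G(5) = mex{0,0} = 1
G(6) = mex{0,0} = 1
G(7) = mex{0,0} = 1
G(8) = mex{1,0,0} = 2
G(9) = mex{1,1,0,0} = 2
G(10) = mex{1,1,0,0} = 2
G(11) = mex{1,1,0,0} = 2
G(12) = mex{2,1,1,0} = 3
G(13) = mex{2,2,1,1} = 0
G(14) = mex{2,2,1,1} = 0
G(15) = mex{2,2,1,1} = 0
G(16) = mex{3,2,2,1} = 0
G_B(16) = 0.
Combined Grundy value = 2 ⊕ 0 = 2.
A winning move leaves total XOR = 0, i.e. changes one component's Grundy value g to g ⊕ X where X is the current total.
Heap A: need g' = 2⊕2 = 0. Options: 7−3→G=1, 7−5→G=0, 7−6→G=0. Hits: 2.
Heap B: need g' = 0⊕2 = 2. Options: 16−4→G=3, 16−5→G=2, 16−8→G=2, 16−9→G=1. Hits: 2.

4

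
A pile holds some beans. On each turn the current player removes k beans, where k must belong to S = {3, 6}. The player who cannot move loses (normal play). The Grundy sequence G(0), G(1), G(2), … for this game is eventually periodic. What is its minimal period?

9

G(0) = 0
G(1) = mex{} = 0
G(2) = mex{} = 0
G(3) = mex{0} = 1
G(4) = mex{0} = 1
G(5) = mex{0} = 1
G(6) = mex{1,0} = 2
G(7) = mex{1,0} = 2
G(8) = mex{1,0} = 2
G(9) = mex{2,1} = 0
G(10) = mex{2,1} = 0
G(11) = mex{2,1} = 0
G(12) = mex{0,2} = 1
G(13) = mex{0,2} = 1
G(14) = mex{0,2} = 1
G(15) = mex{1,0} = 2
G(16) = mex{1,0} = 2
G(17) = mex{1,0} = 2
G(18) = mex{2,1} = 0
G(19) = mex{2,1} = 0
G(n+9) = G(n) holds for n = 0,…,5 (a full window of length max(S) = 6), so the sequence is purely periodic with period 9.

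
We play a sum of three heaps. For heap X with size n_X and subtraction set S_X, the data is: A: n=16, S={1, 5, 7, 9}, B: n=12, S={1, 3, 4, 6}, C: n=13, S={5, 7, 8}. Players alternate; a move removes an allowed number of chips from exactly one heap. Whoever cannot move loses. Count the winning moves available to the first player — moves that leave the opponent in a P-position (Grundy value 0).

Heap A, S = {1, 5, 7, 9}:
n :  0  1  2  3  4  5  6  7  8  9 10 11 12 13 14 15 16
G :  0  1  0  1  0  1  0  1  0  1  0  1  0  1  0  1  0
G_A(16) = 0.
Heap B, S = {1, 3, 4, 6}:
n :  0  1  2  3  4  5  6  7  8  9 10 11 12
G :  0  1  0  1  2  3  2  0  1  0  1  2  3
G_B(12) = 3.
Heap C, S = {5, 7, 8}:
n :  0  1  2  3  4  5  6  7  8  9 10 11 12 13
G :  0  0  0  0  0  1  1  1  1  1  2  2  2  0
G_C(13) = 0.
Combined Grundy value = 0 ⊕ 3 ⊕ 0 = 3.
A winning move leaves total XOR = 0, i.e. changes one component's Grundy value g to g ⊕ X where X is the current total.
Heap A: need g' = 0⊕3 = 3. Options: 16−1→G=1, 16−5→G=1, 16−7→G=1, 16−9→G=1. Hits: 0.
Heap B: need g' = 3⊕3 = 0. Options: 12−1→G=2, 12−3→G=0, 12−4→G=1, 12−6→G=2. Hits: 1.
Heap C: need g' = 0⊕3 = 3. Options: 13−5→G=1, 13−7→G=1, 13−8→G=1. Hits: 0.

1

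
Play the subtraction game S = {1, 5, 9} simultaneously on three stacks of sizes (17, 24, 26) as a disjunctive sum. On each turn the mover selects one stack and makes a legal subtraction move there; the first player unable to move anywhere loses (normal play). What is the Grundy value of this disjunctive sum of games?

1

All stacks use S = {1, 5, 9}:
n :  0  1  2  3  4  5  6  7  8  9 10 11 12 13 14 15 16 17 18 19 20 21 22 23 24 25 26
G :  0  1  0  1  0  1  0  1  0  1  0  1  0  1  0  1  0  1  0  1  0  1  0  1  0  1  0
Stack A: G(17) = 1.
Stack B: G(24) = 0.
Stack C: G(26) = 0.
Combined Grundy value = 1 ⊕ 0 ⊕ 0 = 1.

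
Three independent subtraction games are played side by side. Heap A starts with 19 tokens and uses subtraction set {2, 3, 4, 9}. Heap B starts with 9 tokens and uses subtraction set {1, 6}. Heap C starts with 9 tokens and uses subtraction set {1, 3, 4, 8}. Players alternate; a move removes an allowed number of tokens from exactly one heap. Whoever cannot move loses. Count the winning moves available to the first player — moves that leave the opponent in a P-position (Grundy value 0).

0

Heap A, S = {2, 3, 4, 9}:
n :  0  1  2  3  4  5  6  7  8  9 10 11 12 13 14 15 16 17 18 19
G :  0  0  1  1  2  2  0  0  1  1  2  2  0  0  1  1  2  2  0  0
G_A(19) = 0.
Heap B, S = {1, 6}:
G(0) = 0
G(1) = mex{0} = 1
G(2) = mex{1} = 0
G(3) = mex{0} = 1
G(4) = mex{1} = 0
G(5) = mex{0} = 1
G(6) = mex{1,0} = 2
G(7) = mex{2,1} = 0
G(8) = mex{0,0} = 1
G(9) = mex{1,1} = 0
G_B(9) = 0.
Heap C, S = {1, 3, 4, 8}:
G(0) = 0
G(1) = mex{0} = 1
G(2) = mex{1} = 0
G(3) = mex{0,0} = 1
G(4) = mex{1,1,0} = 2
G(5) = mex{2,0,1} = 3
G(6) = mex{3,1,0} = 2
G(7) = mex{2,2,1} = 0
G(8) = mex{0,3,2,0} = 1
G(9) = mex{1,2,3,1} = 0
G_C(9) = 0.
Combined Grundy value = 0 ⊕ 0 ⊕ 0 = 0.
A winning move leaves total XOR = 0, i.e. changes one component's Grundy value g to g ⊕ X where X is the current total.
Heap A: target g' = 0⊕0 = 0, but every legal move changes the Grundy value (mex property), so 0 moves.
Heap B: target g' = 0⊕0 = 0, but every legal move changes the Grundy value (mex property), so 0 moves.
Heap C: target g' = 0⊕0 = 0, but every legal move changes the Grundy value (mex property), so 0 moves.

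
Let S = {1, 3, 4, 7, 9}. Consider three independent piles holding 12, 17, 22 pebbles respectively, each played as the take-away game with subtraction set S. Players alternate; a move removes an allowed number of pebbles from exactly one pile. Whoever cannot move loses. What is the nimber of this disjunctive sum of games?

1

All piles use S = {1, 3, 4, 7, 9}:
G(0) = 0
G(1) = mex{0} = 1
G(2) = mex{1} = 0
G(3) = mex{0,0} = 1
G(4) = mex{1,1,0} = 2
G(5) = mex{2,0,1} = 3
G(6) = mex{3,1,0} = 2
G(7) = mex{2,2,1,0} = 3
G(8) = mex{3,3,2,1} = 0
G(9) = mex{0,2,3,0,0} = 1
G(10) = mex{1,3,2,1,1} = 0
G(11) = mex{0,0,3,2,0} = 1
G(12) = mex{1,1,0,3,1} = 2
G(13) = mex{2,0,1,2,2} = 3
G(14) = mex{3,1,0,3,3} = 2
G(15) = mex{2,2,1,0,2} = 3
G(16) = mex{3,3,2,1,3} = 0
G(17) = mex{0,2,3,0,0} = 1
G(18) = mex{1,3,2,1,1} = 0
G(19) = mex{0,0,3,2,0} = 1
G(20) = mex{1,1,0,3,1} = 2
G(21) = mex{2,0,1,2,2} = 3
G(22) = mex{3,1,0,3,3} = 2
Pile A: G(12) = 2.
Pile B: G(17) = 1.
Pile C: G(22) = 2.
Combined Grundy value = 2 ⊕ 1 ⊕ 2 = 1.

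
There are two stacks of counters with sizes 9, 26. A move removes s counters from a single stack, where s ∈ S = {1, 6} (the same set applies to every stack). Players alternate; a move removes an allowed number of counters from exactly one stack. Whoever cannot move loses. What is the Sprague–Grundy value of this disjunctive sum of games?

All stacks use S = {1, 6}:
G(0) = 0
G(1) = mex{0} = 1
G(2) = mex{1} = 0
G(3) = mex{0} = 1
G(4) = mex{1} = 0
G(5) = mex{0} = 1
G(6) = mex{1,0} = 2
G(7) = mex{2,1} = 0
G(8) = mex{0,0} = 1
G(9) = mex{1,1} = 0
G(10) = mex{0,0} = 1
G(11) = mex{1,1} = 0
G(12) = mex{0,2} = 1
G(13) = mex{1,0} = 2
G(14) = mex{2,1} = 0
G(15) = mex{0,0} = 1
G(16) = mex{1,1} = 0
G(17) = mex{0,0} = 1
G(18) = mex{1,1} = 0
G(19) = mex{0,2} = 1
G(20) = mex{1,0} = 2
G(21) = mex{2,1} = 0
G(22) = mex{0,0} = 1
G(23) = mex{1,1} = 0
G(24) = mex{0,0} = 1
G(25) = mex{1,1} = 0
G(26) = mex{0,2} = 1
Stack A: G(9) = 0.
Stack B: G(26) = 1.
Combined Grundy value = 0 ⊕ 1 = 1.

1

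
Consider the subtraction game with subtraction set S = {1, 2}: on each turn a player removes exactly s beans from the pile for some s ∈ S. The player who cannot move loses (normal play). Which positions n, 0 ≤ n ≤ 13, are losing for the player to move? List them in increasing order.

0, 3, 6, 9, 12

G(0) = 0
G(1) = mex{0} = 1
G(2) = mex{1,0} = 2
G(3) = mex{2,1} = 0
G(4) = mex{0,2} = 1
G(5) = mex{1,0} = 2
G(6) = mex{2,1} = 0
G(7) = mex{0,2} = 1
G(8) = mex{1,0} = 2
G(9) = mex{2,1} = 0
G(10) = mex{0,2} = 1
G(11) = mex{1,0} = 2
G(12) = mex{2,1} = 0
G(13) = mex{0,2} = 1
P-positions are exactly the n with G(n) = 0.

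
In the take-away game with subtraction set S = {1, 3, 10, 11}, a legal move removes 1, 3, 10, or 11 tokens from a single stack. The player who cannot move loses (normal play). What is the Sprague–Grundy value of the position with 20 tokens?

n :  0  1  2  3  4  5  6  7  8  9 10 11 12 13 14 15 16 17 18 19 20
G :  0  1  0  1  0  1  0  1  0  1  2  3  2  3  2  3  2  3  2  3  0

0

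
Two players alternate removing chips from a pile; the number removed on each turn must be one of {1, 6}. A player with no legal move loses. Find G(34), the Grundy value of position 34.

G(0) = 0
G(1) = mex{0} = 1
G(2) = mex{1} = 0
G(3) = mex{0} = 1
G(4) = mex{1} = 0
G(5) = mex{0} = 1
G(6) = mex{1,0} = 2
G(7) = mex{2,1} = 0
G(8) = mex{0,0} = 1
G(9) = mex{1,1} = 0
G(10) = mex{0,0} = 1
G(11) = mex{1,1} = 0
G(12) = mex{0,2} = 1
G(13) = mex{1,0} = 2
G(14) = mex{2,1} = 0
G(15) = mex{0,0} = 1
G(16) = mex{1,1} = 0
G(17) = mex{0,0} = 1
G(18) = mex{1,1} = 0
G(19) = mex{0,2} = 1
G(20) = mex{1,0} = 2
G(21) = mex{2,1} = 0
G(22) = mex{0,0} = 1
G(23) = mex{1,1} = 0
G(24) = mex{0,0} = 1
G(25) = mex{1,1} = 0
G(26) = mex{0,2} = 1
G(27) = mex{1,0} = 2
G(28) = mex{2,1} = 0
G(29) = mex{0,0} = 1
G(30) = mex{1,1} = 0
G(31) = mex{0,0} = 1
G(32) = mex{1,1} = 0
G(33) = mex{0,2} = 1
G(34) = mex{1,0} = 2

2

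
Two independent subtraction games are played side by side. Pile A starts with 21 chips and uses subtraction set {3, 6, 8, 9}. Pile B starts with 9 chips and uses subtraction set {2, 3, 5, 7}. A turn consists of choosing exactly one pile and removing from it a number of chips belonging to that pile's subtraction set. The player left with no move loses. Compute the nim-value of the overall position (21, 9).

3

Pile A, S = {3, 6, 8, 9}:
G(0) = 0
G(1) = mex{} = 0
G(2) = mex{} = 0
G(3) = mex{0} = 1
G(4) = mex{0} = 1
G(5) = mex{0} = 1
G(6) = mex{1,0} = 2
G(7) = mex{1,0} = 2
G(8) = mex{1,0,0} = 2
G(9) = mex{2,1,0,0} = 3
G(10) = mex{2,1,0,0} = 3
G(11) = mex{2,1,1,0} = 3
G(12) = mex{3,2,1,1} = 0
G(13) = mex{3,2,1,1} = 0
G(14) = mex{3,2,2,1} = 0
G(15) = mex{0,3,2,2} = 1
G(16) = mex{0,3,2,2} = 1
G(17) = mex{0,3,3,2} = 1
G(18) = mex{1,0,3,3} = 2
G(19) = mex{1,0,3,3} = 2
G(20) = mex{1,0,0,3} = 2
G(21) = mex{2,1,0,0} = 3
G_A(21) = 3.
Pile B, S = {2, 3, 5, 7}:
G(0) = 0
G(1) = mex{} = 0
G(2) = mex{0} = 1
G(3) = mex{0,0} = 1
G(4) = mex{1,0} = 2
G(5) = mex{1,1,0} = 2
G(6) = mex{2,1,0} = 3
G(7) = mex{2,2,1,0} = 3
G(8) = mex{3,2,1,0} = 4
G(9) = mex{3,3,2,1} = 0
G_B(9) = 0.
Combined Grundy value = 3 ⊕ 0 = 3.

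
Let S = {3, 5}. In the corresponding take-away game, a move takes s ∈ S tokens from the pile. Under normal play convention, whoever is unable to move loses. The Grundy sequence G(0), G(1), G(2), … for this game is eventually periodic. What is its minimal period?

8

G(0) = 0
G(1) = mex{} = 0
G(2) = mex{} = 0
G(3) = mex{0} = 1
G(4) = mex{0} = 1
G(5) = mex{0,0} = 1
G(6) = mex{1,0} = 2
G(7) = mex{1,0} = 2
G(8) = mex{1,1} = 0
G(9) = mex{2,1} = 0
G(10) = mex{2,1} = 0
G(11) = mex{0,2} = 1
G(12) = mex{0,2} = 1
G(13) = mex{0,0} = 1
G(14) = mex{1,0} = 2
G(15) = mex{1,0} = 2
G(16) = mex{1,1} = 0
G(17) = mex{2,1} = 0
G(n+8) = G(n) holds for n = 0,…,4 (a full window of length max(S) = 5), so the sequence is purely periodic with period 8.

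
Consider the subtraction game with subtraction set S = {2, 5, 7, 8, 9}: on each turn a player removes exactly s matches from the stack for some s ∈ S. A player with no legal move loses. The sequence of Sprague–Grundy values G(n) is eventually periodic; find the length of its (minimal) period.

n :  0  1  2  3  4  5  6  7  8  9 10 11 12 13 14 15 16 17 18 19 20 21 22 23 24 25 26 27 28 29
G :  0  0  1  1  0  2  1  3  2  2  3  3  4  4  0  0  1  1  0  2  1  3  2  2  3  3  4  4  0  0
G(n+14) = G(n) holds for n = 0,…,8 (a full window of length max(S) = 9), so the sequence is purely periodic with period 14.

14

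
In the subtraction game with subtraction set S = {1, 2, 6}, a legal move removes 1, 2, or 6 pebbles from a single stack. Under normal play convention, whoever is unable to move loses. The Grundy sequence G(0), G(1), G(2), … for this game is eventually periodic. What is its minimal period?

7

n :  0  1  2  3  4  5  6  7  8  9 10 11 12 13 14 15
G :  0  1  2  0  1  2  3  0  1  2  0  1  2  3  0  1
G(n+7) = G(n) holds for n = 0,…,5 (a full window of length max(S) = 6), so the sequence is purely periodic with period 7.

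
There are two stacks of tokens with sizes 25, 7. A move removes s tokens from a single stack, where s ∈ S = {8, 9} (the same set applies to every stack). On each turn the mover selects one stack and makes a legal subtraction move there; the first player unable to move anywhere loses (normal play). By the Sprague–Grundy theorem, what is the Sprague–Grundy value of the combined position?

1

All stacks use S = {8, 9}:
G(0) = 0
G(1) = mex{} = 0
G(2) = mex{} = 0
G(3) = mex{} = 0
G(4) = mex{} = 0
G(5) = mex{} = 0
G(6) = mex{} = 0
G(7) = mex{} = 0
G(8) = mex{0} = 1
G(9) = mex{0,0} = 1
G(10) = mex{0,0} = 1
G(11) = mex{0,0} = 1
G(12) = mex{0,0} = 1
G(13) = mex{0,0} = 1
G(14) = mex{0,0} = 1
G(15) = mex{0,0} = 1
G(16) = mex{1,0} = 2
G(17) = mex{1,1} = 0
G(18) = mex{1,1} = 0
G(19) = mex{1,1} = 0
G(20) = mex{1,1} = 0
G(21) = mex{1,1} = 0
G(22) = mex{1,1} = 0
G(23) = mex{1,1} = 0
G(24) = mex{2,1} = 0
G(25) = mex{0,2} = 1
Stack A: G(25) = 1.
Stack B: G(7) = 0.
Combined Grundy value = 1 ⊕ 0 = 1.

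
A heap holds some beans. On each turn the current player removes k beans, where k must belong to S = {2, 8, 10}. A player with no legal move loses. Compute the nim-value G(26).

n :  0  1  2  3  4  5  6  7  8  9 10 11 12 13 14 15 16 17 18 19 20 21 22 23 24 25 26
G :  0  0  1  1  0  0  1  1  2  2  3  3  2  2  3  3  0  0  1  1  0  0  1  1  2  2  3

3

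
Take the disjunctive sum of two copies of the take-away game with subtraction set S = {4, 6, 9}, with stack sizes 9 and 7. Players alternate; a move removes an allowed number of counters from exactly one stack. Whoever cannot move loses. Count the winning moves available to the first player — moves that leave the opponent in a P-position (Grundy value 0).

All stacks use S = {4, 6, 9}:
G(0) = 0
G(1) = mex{} = 0
G(2) = mex{} = 0
G(3) = mex{} = 0
G(4) = mex{0} = 1
G(5) = mex{0} = 1
G(6) = mex{0,0} = 1
G(7) = mex{0,0} = 1
G(8) = mex{1,0} = 2
G(9) = mex{1,0,0} = 2
Stack A: G(9) = 2.
Stack B: G(7) = 1.
Combined Grundy value = 2 ⊕ 1 = 3.
A winning move leaves total XOR = 0, i.e. changes one component's Grundy value g to g ⊕ X where X is the current total.
Stack A: need g' = 2⊕3 = 1. Options: 9−4→G=1, 9−6→G=0, 9−9→G=0. Hits: 1.
Stack B: need g' = 1⊕3 = 2. Options: 7−4→G=0, 7−6→G=0. Hits: 0.

1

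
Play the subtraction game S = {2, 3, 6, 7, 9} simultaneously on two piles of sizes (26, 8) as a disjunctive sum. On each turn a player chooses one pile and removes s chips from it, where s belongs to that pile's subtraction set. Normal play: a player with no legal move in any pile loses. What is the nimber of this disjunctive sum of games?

0

All piles use S = {2, 3, 6, 7, 9}:
n :  0  1  2  3  4  5  6  7  8  9 10 11 12 13 14 15 16 17 18 19 20 21 22 23 24 25 26
G :  0  0  1  1  2  0  3  1  2  2  3  3  4  0  5  1  4  0  0  1  1  2  2  3  3  5  2
Pile A: G(26) = 2.
Pile B: G(8) = 2.
Combined Grundy value = 2 ⊕ 2 = 0.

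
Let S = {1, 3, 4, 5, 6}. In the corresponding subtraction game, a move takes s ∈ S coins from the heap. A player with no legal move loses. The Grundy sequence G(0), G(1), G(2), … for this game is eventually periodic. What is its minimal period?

9

n :  0  1  2  3  4  5  6  7  8  9 10 11 12 13 14 15 16 17 18 19
G :  0  1  0  1  2  3  2  3  4  0  1  0  1  2  3  2  3  4  0  1
G(n+9) = G(n) holds for n = 0,…,5 (a full window of length max(S) = 6), so the sequence is purely periodic with period 9.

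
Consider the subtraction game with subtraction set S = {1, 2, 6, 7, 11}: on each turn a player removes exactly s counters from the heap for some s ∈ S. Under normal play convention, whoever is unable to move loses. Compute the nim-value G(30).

G(0) = 0
G(1) = mex{0} = 1
G(2) = mex{1,0} = 2
G(3) = mex{2,1} = 0
G(4) = mex{0,2} = 1
G(5) = mex{1,0} = 2
G(6) = mex{2,1,0} = 3
G(7) = mex{3,2,1,0} = 4
G(8) = mex{4,3,2,1} = 0
G(9) = mex{0,4,0,2} = 1
G(10) = mex{1,0,1,0} = 2
G(11) = mex{2,1,2,1,0} = 3
G(12) = mex{3,2,3,2,1} = 0
G(13) = mex{0,3,4,3,2} = 1
G(14) = mex{1,0,0,4,0} = 2
G(15) = mex{2,1,1,0,1} = 3
G(16) = mex{3,2,2,1,2} = 0
G(17) = mex{0,3,3,2,3} = 1
G(18) = mex{1,0,0,3,4} = 2
G(19) = mex{2,1,1,0,0} = 3
G(20) = mex{3,2,2,1,1} = 0
G(21) = mex{0,3,3,2,2} = 1
G(22) = mex{1,0,0,3,3} = 2
G(23) = mex{2,1,1,0,0} = 3
G(24) = mex{3,2,2,1,1} = 0
G(25) = mex{0,3,3,2,2} = 1
G(26) = mex{1,0,0,3,3} = 2
G(27) = mex{2,1,1,0,0} = 3
G(28) = mex{3,2,2,1,1} = 0
G(29) = mex{0,3,3,2,2} = 1
G(30) = mex{1,0,0,3,3} = 2

2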